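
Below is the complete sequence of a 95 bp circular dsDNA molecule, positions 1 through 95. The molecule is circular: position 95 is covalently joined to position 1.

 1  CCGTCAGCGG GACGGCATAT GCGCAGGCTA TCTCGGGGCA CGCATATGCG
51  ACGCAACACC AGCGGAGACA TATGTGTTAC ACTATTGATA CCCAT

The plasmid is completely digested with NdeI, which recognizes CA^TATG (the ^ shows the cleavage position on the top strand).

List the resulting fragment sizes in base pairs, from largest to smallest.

42, 27, 26 bp

NdeI sites (CATATG) start at positions 16, 43, 69.
NdeI cuts after base 2 of each site, so after positions 17, 44, 70.
Circular molecule, 3 cuts → 3 fragments:
  18–44 → 27 bp
  45–70 → 26 bp
  71–95 then 1–17 → 25 + 17 = 42 bp
Sorted largest to smallest: 42, 27, 26 bp.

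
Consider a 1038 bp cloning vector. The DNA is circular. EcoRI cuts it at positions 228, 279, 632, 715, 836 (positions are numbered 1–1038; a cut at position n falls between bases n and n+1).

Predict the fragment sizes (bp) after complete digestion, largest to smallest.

430, 353, 121, 83, 51 bp

Circular molecule, 5 cuts → 5 fragments:
  279 − 228 = 51 bp
  632 − 279 = 353 bp
  715 − 632 = 83 bp
  836 − 715 = 121 bp
  wrap: 1038 − 836 + 228 = 430 bp
Sorted largest to smallest: 430, 353, 121, 83, 51 bp.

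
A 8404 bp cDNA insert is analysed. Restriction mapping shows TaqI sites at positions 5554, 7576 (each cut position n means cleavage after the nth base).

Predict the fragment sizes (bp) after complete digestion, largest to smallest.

Linear molecule, 2 cuts → 3 fragments:
  5554 − 0 = 5554 bp
  7576 − 5554 = 2022 bp
  8404 − 7576 = 828 bp
Sorted largest to smallest: 5554, 2022, 828 bp.

5554, 2022, 828 bp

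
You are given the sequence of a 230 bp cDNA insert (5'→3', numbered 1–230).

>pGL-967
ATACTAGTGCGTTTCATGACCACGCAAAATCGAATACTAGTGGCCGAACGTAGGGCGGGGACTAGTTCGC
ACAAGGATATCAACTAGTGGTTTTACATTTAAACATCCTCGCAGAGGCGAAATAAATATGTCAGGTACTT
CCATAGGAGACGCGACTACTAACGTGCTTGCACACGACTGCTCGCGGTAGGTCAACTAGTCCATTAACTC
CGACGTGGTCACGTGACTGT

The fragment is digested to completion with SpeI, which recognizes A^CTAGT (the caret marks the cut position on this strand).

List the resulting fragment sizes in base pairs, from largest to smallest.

112, 35, 33, 25, 22, 3 bp

SpeI sites (ACTAGT) start at positions 3, 36, 61, 83, 195.
SpeI cuts after the first base of each site, so after positions 3, 36, 61, 83, 195.
Linear molecule, 5 cuts → 6 fragments:
  1–3 → 3 bp
  4–36 → 33 bp
  37–61 → 25 bp
  62–83 → 22 bp
  84–195 → 112 bp
  196–230 → 35 bp
Sorted largest to smallest: 112, 35, 33, 25, 22, 3 bp.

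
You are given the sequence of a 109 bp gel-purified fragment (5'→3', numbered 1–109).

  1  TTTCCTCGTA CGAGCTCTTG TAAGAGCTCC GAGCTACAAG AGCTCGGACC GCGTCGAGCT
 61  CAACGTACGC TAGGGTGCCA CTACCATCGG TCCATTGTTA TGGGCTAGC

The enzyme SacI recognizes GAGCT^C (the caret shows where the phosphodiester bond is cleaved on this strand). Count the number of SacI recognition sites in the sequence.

4

GAGCTC occurs starting at positions 12, 24, 40, 56.
SacI cuts at 4 sites.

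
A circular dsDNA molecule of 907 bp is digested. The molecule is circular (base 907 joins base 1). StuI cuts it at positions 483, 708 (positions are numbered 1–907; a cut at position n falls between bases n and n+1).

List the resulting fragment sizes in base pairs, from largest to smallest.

Circular molecule, 2 cuts → 2 fragments:
  708 − 483 = 225 bp
  wrap: 907 − 708 + 483 = 682 bp
Sorted largest to smallest: 682, 225 bp.

682, 225 bp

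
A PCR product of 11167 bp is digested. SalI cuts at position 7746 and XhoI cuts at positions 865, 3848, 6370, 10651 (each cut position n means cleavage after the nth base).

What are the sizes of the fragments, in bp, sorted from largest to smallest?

Combined cut positions (sorted): 865, 3848, 6370, 7746, 10651.
Linear molecule, 5 cuts → 6 fragments:
  865 − 0 = 865 bp
  3848 − 865 = 2983 bp
  6370 − 3848 = 2522 bp
  7746 − 6370 = 1376 bp
  10651 − 7746 = 2905 bp
  11167 − 10651 = 516 bp
Sorted largest to smallest: 2983, 2905, 2522, 1376, 865, 516 bp.

2983, 2905, 2522, 1376, 865, 516 bp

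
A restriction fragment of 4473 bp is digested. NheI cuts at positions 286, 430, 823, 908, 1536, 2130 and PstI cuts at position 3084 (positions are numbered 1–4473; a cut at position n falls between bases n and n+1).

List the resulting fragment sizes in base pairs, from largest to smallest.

Combined cut positions (sorted): 286, 430, 823, 908, 1536, 2130, 3084.
Linear molecule, 7 cuts → 8 fragments:
  286 − 0 = 286 bp
  430 − 286 = 144 bp
  823 − 430 = 393 bp
  908 − 823 = 85 bp
  1536 − 908 = 628 bp
  2130 − 1536 = 594 bp
  3084 − 2130 = 954 bp
  4473 − 3084 = 1389 bp
Sorted largest to smallest: 1389, 954, 628, 594, 393, 286, 144, 85 bp.

1389, 954, 628, 594, 393, 286, 144, 85 bp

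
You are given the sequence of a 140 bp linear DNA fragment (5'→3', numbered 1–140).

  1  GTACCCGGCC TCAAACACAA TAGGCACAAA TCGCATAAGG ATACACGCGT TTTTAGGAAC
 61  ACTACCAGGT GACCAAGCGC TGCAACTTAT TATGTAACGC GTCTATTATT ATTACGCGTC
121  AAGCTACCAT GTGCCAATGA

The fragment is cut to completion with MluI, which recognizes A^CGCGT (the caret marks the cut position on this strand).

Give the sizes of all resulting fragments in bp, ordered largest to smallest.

52, 45, 26, 17 bp

MluI sites (ACGCGT) start at positions 45, 97, 114.
MluI cuts after the first base of each site, so after positions 45, 97, 114.
Linear molecule, 3 cuts → 4 fragments:
  1–45 → 45 bp
  46–97 → 52 bp
  98–114 → 17 bp
  115–140 → 26 bp
Sorted largest to smallest: 52, 45, 26, 17 bp.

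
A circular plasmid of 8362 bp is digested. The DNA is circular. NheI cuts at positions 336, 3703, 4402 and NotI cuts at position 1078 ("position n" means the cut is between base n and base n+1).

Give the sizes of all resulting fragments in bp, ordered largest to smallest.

4296, 2625, 742, 699 bp

Combined cut positions (sorted): 336, 1078, 3703, 4402.
Circular molecule, 4 cuts → 4 fragments:
  1078 − 336 = 742 bp
  3703 − 1078 = 2625 bp
  4402 − 3703 = 699 bp
  wrap: 8362 − 4402 + 336 = 4296 bp
Sorted largest to smallest: 4296, 2625, 742, 699 bp.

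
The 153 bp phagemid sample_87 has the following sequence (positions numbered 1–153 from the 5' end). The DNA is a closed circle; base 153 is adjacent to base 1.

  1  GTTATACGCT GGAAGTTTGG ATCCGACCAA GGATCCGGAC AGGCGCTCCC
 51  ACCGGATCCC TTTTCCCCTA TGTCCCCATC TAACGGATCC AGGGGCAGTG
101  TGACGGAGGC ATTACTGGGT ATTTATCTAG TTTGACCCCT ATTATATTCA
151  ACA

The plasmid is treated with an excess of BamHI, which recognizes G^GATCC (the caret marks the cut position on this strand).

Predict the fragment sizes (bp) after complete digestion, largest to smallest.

87, 31, 23, 12 bp

BamHI sites (GGATCC) start at positions 19, 31, 54, 85.
BamHI cuts after the first base of each site, so after positions 19, 31, 54, 85.
Circular molecule, 4 cuts → 4 fragments:
  20–31 → 12 bp
  32–54 → 23 bp
  55–85 → 31 bp
  86–153 then 1–19 → 68 + 19 = 87 bp
Sorted largest to smallest: 87, 31, 23, 12 bp.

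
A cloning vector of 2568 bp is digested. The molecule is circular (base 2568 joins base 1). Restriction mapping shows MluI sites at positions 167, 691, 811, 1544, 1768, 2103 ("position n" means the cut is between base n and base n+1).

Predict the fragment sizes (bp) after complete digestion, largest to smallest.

733, 632, 524, 335, 224, 120 bp

Circular molecule, 6 cuts → 6 fragments:
  691 − 167 = 524 bp
  811 − 691 = 120 bp
  1544 − 811 = 733 bp
  1768 − 1544 = 224 bp
  2103 − 1768 = 335 bp
  wrap: 2568 − 2103 + 167 = 632 bp
Sorted largest to smallest: 733, 632, 524, 335, 224, 120 bp.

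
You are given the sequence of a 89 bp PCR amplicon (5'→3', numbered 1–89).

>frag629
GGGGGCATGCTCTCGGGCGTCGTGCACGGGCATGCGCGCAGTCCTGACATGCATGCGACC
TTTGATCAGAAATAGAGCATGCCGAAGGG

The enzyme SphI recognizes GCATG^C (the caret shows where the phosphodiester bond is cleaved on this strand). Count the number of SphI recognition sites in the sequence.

GCATGC occurs starting at positions 5, 30, 51, 77.
SphI cuts at 4 sites.

4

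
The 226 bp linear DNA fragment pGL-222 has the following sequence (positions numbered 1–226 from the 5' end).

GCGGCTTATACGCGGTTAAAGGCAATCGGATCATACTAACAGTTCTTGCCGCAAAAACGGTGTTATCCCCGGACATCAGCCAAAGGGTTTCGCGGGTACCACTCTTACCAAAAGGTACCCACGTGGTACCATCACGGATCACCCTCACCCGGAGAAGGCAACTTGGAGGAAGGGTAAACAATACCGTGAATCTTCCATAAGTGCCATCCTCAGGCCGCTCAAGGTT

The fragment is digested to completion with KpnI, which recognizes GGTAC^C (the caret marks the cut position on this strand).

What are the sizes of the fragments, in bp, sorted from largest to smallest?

KpnI sites (GGTACC) start at positions 95, 114, 125.
KpnI cuts after base 5 of each site (before the last base), so after positions 99, 118, 129.
Linear molecule, 3 cuts → 4 fragments:
  1–99 → 99 bp
  100–118 → 19 bp
  119–129 → 11 bp
  130–226 → 97 bp
Sorted largest to smallest: 99, 97, 19, 11 bp.

99, 97, 19, 11 bp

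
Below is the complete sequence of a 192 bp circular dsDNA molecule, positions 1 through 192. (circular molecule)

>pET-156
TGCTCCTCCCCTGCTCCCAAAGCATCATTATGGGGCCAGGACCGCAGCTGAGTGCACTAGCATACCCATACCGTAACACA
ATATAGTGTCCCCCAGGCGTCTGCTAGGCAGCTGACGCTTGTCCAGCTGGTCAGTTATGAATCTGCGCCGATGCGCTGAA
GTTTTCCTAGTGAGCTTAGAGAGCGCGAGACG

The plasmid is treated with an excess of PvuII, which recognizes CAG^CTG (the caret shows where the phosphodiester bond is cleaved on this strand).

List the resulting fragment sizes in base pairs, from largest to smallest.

113, 64, 15 bp

PvuII sites (CAGCTG) start at positions 45, 109, 124.
PvuII cuts after base 3 of each site, so after positions 47, 111, 126.
Circular molecule, 3 cuts → 3 fragments:
  48–111 → 64 bp
  112–126 → 15 bp
  127–192 then 1–47 → 66 + 47 = 113 bp
Sorted largest to smallest: 113, 64, 15 bp.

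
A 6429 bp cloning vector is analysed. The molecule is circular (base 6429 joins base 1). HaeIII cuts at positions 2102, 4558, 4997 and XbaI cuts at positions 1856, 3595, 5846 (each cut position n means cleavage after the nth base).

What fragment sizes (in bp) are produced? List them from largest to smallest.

Combined cut positions (sorted): 1856, 2102, 3595, 4558, 4997, 5846.
Circular molecule, 6 cuts → 6 fragments:
  2102 − 1856 = 246 bp
  3595 − 2102 = 1493 bp
  4558 − 3595 = 963 bp
  4997 − 4558 = 439 bp
  5846 − 4997 = 849 bp
  wrap: 6429 − 5846 + 1856 = 2439 bp
Sorted largest to smallest: 2439, 1493, 963, 849, 439, 246 bp.

2439, 1493, 963, 849, 439, 246 bp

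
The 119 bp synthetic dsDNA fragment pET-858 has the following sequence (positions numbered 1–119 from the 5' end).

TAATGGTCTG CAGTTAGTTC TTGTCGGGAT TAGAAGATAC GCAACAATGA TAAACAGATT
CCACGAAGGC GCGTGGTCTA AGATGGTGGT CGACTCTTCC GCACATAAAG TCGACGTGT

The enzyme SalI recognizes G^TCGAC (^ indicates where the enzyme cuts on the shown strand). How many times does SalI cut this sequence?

2

GTCGAC occurs starting at positions 89, 110.
SalI cuts at 2 sites.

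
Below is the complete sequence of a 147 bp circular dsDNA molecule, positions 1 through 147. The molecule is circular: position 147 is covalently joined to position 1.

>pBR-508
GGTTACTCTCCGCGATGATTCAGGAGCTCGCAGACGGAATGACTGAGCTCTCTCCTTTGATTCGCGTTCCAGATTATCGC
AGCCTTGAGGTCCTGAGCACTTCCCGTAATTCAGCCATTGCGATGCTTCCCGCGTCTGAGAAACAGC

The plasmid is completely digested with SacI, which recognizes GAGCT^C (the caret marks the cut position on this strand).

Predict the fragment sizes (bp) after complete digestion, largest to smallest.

SacI sites (GAGCTC) start at positions 24, 45.
SacI cuts after base 5 of each site (before the last base), so after positions 28, 49.
Circular molecule, 2 cuts → 2 fragments:
  29–49 → 21 bp
  50–147 then 1–28 → 98 + 28 = 126 bp
Sorted largest to smallest: 126, 21 bp.

126, 21 bp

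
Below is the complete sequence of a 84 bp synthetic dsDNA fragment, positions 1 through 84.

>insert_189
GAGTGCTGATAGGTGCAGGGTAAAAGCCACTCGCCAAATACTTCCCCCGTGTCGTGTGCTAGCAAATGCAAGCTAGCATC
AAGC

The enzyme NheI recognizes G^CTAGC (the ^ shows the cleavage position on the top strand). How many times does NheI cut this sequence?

2

GCTAGC occurs starting at positions 58, 72.
NheI cuts at 2 sites.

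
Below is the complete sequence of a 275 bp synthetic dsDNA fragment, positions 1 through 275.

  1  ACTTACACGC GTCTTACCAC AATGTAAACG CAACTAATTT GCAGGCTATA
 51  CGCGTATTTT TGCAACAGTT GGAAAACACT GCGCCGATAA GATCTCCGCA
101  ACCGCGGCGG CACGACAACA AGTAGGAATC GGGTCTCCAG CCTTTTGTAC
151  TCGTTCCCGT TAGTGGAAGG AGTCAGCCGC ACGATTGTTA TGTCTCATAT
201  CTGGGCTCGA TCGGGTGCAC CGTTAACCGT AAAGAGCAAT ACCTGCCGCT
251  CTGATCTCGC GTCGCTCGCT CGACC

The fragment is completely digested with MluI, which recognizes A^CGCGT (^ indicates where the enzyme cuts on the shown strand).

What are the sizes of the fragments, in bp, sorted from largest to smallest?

MluI sites (ACGCGT) start at positions 7, 50.
MluI cuts after the first base of each site, so after positions 7, 50.
Linear molecule, 2 cuts → 3 fragments:
  1–7 → 7 bp
  8–50 → 43 bp
  51–275 → 225 bp
Sorted largest to smallest: 225, 43, 7 bp.

225, 43, 7 bp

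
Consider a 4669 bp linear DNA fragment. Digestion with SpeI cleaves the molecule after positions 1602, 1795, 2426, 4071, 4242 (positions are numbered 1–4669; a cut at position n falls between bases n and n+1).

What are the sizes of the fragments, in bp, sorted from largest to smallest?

Linear molecule, 5 cuts → 6 fragments:
  1602 − 0 = 1602 bp
  1795 − 1602 = 193 bp
  2426 − 1795 = 631 bp
  4071 − 2426 = 1645 bp
  4242 − 4071 = 171 bp
  4669 − 4242 = 427 bp
Sorted largest to smallest: 1645, 1602, 631, 427, 193, 171 bp.

1645, 1602, 631, 427, 193, 171 bp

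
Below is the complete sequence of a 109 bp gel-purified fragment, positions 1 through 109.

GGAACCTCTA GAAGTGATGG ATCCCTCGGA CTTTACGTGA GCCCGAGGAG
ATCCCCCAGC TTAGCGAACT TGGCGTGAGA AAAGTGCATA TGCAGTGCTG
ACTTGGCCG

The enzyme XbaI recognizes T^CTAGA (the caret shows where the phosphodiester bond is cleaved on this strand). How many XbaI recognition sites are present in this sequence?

TCTAGA occurs starting at position 7.
XbaI cuts at 1 site.

1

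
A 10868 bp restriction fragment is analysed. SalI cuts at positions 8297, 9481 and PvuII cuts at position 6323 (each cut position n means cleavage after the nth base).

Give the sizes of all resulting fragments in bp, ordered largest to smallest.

Combined cut positions (sorted): 6323, 8297, 9481.
Linear molecule, 3 cuts → 4 fragments:
  6323 − 0 = 6323 bp
  8297 − 6323 = 1974 bp
  9481 − 8297 = 1184 bp
  10868 − 9481 = 1387 bp
Sorted largest to smallest: 6323, 1974, 1387, 1184 bp.

6323, 1974, 1387, 1184 bp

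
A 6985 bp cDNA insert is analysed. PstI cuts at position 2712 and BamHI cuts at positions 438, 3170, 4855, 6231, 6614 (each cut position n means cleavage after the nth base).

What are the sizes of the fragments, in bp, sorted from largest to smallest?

Combined cut positions (sorted): 438, 2712, 3170, 4855, 6231, 6614.
Linear molecule, 6 cuts → 7 fragments:
  438 − 0 = 438 bp
  2712 − 438 = 2274 bp
  3170 − 2712 = 458 bp
  4855 − 3170 = 1685 bp
  6231 − 4855 = 1376 bp
  6614 − 6231 = 383 bp
  6985 − 6614 = 371 bp
Sorted largest to smallest: 2274, 1685, 1376, 458, 438, 383, 371 bp.

2274, 1685, 1376, 458, 438, 383, 371 bp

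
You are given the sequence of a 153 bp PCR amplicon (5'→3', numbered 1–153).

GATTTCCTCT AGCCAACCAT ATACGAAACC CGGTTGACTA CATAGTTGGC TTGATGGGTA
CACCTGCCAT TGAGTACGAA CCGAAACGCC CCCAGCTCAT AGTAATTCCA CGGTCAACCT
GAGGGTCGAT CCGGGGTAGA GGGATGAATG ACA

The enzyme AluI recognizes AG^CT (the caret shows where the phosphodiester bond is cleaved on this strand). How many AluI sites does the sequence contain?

1

AGCT occurs starting at position 94.
AluI cuts at 1 site.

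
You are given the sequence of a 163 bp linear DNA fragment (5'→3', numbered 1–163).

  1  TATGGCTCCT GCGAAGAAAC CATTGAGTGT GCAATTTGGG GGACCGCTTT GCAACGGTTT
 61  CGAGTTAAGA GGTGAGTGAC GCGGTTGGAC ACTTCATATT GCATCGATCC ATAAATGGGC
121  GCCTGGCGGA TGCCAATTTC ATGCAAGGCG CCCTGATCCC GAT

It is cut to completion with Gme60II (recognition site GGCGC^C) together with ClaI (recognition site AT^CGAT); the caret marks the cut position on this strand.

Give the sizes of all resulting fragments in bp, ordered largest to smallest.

104, 29, 18, 12 bp

Gme60II sites (GGCGCC) start at positions 118, 147.
Gme60II cuts after base 5 of each site (before the last base), so after positions 122, 151.
The ClaI site (ATCGAT) starts at position 103.
ClaI cuts after base 2 of each site, so after position 104.
Combined cut positions: 104, 122, 151.
Linear molecule, 3 cuts → 4 fragments:
  1–104 → 104 bp
  105–122 → 18 bp
  123–151 → 29 bp
  152–163 → 12 bp
Sorted largest to smallest: 104, 29, 18, 12 bp.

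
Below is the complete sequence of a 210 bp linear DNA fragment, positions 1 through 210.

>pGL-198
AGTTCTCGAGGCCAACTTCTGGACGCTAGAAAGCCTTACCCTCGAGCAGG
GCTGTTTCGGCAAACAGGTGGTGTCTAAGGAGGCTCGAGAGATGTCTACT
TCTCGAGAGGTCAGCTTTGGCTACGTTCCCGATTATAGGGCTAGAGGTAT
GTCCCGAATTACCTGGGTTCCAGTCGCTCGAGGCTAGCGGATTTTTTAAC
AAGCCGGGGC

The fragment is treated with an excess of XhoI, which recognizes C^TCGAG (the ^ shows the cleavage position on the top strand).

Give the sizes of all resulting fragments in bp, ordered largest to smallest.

XhoI sites (CTCGAG) start at positions 5, 41, 84, 102, 177.
XhoI cuts after the first base of each site, so after positions 5, 41, 84, 102, 177.
Linear molecule, 5 cuts → 6 fragments:
  1–5 → 5 bp
  6–41 → 36 bp
  42–84 → 43 bp
  85–102 → 18 bp
  103–177 → 75 bp
  178–210 → 33 bp
Sorted largest to smallest: 75, 43, 36, 33, 18, 5 bp.

75, 43, 36, 33, 18, 5 bp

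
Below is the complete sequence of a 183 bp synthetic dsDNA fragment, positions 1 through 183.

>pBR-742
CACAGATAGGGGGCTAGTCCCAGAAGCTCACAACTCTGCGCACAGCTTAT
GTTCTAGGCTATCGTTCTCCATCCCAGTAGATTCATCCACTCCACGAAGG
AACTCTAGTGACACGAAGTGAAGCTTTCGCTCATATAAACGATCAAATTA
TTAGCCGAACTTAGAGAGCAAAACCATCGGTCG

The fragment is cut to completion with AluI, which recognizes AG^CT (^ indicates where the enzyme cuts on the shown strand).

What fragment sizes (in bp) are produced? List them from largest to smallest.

78, 60, 26, 19 bp

AluI sites (AGCT) start at positions 25, 44, 122.
AluI cuts after base 2 of each site, so after positions 26, 45, 123.
Linear molecule, 3 cuts → 4 fragments:
  1–26 → 26 bp
  27–45 → 19 bp
  46–123 → 78 bp
  124–183 → 60 bp
Sorted largest to smallest: 78, 60, 26, 19 bp.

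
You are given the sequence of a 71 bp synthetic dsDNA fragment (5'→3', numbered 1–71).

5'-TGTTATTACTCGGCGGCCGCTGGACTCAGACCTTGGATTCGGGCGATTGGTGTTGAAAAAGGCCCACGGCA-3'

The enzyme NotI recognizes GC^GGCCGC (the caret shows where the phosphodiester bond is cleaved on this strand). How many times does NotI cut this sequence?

GCGGCCGC occurs starting at position 13.
NotI cuts at 1 site.

1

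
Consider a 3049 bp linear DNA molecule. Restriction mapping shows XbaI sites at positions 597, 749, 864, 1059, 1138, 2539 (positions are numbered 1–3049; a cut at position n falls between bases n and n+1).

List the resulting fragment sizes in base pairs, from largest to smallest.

1401, 597, 510, 195, 152, 115, 79 bp

Linear molecule, 6 cuts → 7 fragments:
  597 − 0 = 597 bp
  749 − 597 = 152 bp
  864 − 749 = 115 bp
  1059 − 864 = 195 bp
  1138 − 1059 = 79 bp
  2539 − 1138 = 1401 bp
  3049 − 2539 = 510 bp
Sorted largest to smallest: 1401, 597, 510, 195, 152, 115, 79 bp.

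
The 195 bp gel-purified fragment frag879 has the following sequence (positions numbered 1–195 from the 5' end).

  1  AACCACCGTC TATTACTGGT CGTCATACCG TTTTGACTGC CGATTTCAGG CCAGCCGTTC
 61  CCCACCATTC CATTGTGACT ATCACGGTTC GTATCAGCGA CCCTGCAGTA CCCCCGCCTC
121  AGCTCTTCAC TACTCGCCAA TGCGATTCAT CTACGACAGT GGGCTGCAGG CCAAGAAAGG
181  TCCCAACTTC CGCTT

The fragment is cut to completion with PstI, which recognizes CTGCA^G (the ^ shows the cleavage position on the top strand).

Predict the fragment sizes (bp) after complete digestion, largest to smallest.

PstI sites (CTGCAG) start at positions 103, 164.
PstI cuts after base 5 of each site (before the last base), so after positions 107, 168.
Linear molecule, 2 cuts → 3 fragments:
  1–107 → 107 bp
  108–168 → 61 bp
  169–195 → 27 bp
Sorted largest to smallest: 107, 61, 27 bp.

107, 61, 27 bp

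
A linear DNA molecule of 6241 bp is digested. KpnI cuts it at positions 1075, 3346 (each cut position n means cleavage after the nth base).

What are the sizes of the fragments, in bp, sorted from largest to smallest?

2895, 2271, 1075 bp

Linear molecule, 2 cuts → 3 fragments:
  1075 − 0 = 1075 bp
  3346 − 1075 = 2271 bp
  6241 − 3346 = 2895 bp
Sorted largest to smallest: 2895, 2271, 1075 bp.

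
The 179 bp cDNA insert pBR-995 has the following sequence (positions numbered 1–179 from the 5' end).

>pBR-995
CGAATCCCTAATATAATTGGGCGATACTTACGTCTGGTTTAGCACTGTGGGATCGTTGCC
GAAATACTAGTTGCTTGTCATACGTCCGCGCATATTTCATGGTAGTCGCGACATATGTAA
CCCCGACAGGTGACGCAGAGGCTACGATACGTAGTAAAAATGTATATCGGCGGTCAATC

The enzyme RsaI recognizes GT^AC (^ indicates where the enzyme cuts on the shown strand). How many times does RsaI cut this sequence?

No occurrence of GTAC is present in the sequence.
RsaI does not cut: 0 sites.

0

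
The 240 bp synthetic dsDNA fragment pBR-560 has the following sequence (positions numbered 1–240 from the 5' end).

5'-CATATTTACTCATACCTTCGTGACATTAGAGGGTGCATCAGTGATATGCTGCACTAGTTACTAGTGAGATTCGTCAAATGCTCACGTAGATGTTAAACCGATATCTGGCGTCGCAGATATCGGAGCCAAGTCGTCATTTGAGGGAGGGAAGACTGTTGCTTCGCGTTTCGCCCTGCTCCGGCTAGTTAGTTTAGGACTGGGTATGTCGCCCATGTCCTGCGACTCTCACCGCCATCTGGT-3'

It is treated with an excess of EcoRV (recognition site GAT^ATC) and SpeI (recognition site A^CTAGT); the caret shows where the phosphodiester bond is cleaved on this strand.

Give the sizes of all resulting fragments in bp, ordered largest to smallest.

EcoRV sites (GATATC) start at positions 100, 116.
EcoRV cuts after base 3 of each site, so after positions 102, 118.
SpeI sites (ACTAGT) start at positions 53, 60.
SpeI cuts after the first base of each site, so after positions 53, 60.
Combined cut positions: 53, 60, 102, 118.
Linear molecule, 4 cuts → 5 fragments:
  1–53 → 53 bp
  54–60 → 7 bp
  61–102 → 42 bp
  103–118 → 16 bp
  119–240 → 122 bp
Sorted largest to smallest: 122, 53, 42, 16, 7 bp.

122, 53, 42, 16, 7 bp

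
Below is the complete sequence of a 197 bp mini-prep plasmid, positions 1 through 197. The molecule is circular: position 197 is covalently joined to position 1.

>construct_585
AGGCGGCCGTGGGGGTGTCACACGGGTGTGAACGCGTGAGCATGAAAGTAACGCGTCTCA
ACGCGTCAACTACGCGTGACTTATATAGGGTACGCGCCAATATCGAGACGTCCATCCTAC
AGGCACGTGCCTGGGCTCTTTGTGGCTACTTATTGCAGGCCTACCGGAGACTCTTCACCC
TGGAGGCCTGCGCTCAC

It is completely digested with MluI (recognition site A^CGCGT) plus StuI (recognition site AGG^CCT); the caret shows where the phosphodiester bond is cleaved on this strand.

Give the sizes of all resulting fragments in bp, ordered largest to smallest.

MluI sites (ACGCGT) start at positions 32, 51, 61, 72.
MluI cuts after the first base of each site, so after positions 32, 51, 61, 72.
StuI sites (AGGCCT) start at positions 157, 184.
StuI cuts after base 3 of each site, so after positions 159, 186.
Combined cut positions: 32, 51, 61, 72, 159, 186.
Circular molecule, 6 cuts → 6 fragments:
  33–51 → 19 bp
  52–61 → 10 bp
  62–72 → 11 bp
  73–159 → 87 bp
  160–186 → 27 bp
  187–197 then 1–32 → 11 + 32 = 43 bp
Sorted largest to smallest: 87, 43, 27, 19, 11, 10 bp.

87, 43, 27, 19, 11, 10 bp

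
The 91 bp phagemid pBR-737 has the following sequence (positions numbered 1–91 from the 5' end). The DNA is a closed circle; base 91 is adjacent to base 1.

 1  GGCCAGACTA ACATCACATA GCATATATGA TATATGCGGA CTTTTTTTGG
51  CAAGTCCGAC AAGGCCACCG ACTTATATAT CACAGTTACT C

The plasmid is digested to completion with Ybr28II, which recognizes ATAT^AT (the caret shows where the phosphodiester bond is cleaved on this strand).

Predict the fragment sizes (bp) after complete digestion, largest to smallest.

45, 39, 7 bp

Ybr28II sites (ATATAT) start at positions 23, 30, 75.
Ybr28II cuts after base 4 of each site, so after positions 26, 33, 78.
Circular molecule, 3 cuts → 3 fragments:
  27–33 → 7 bp
  34–78 → 45 bp
  79–91 then 1–26 → 13 + 26 = 39 bp
Sorted largest to smallest: 45, 39, 7 bp.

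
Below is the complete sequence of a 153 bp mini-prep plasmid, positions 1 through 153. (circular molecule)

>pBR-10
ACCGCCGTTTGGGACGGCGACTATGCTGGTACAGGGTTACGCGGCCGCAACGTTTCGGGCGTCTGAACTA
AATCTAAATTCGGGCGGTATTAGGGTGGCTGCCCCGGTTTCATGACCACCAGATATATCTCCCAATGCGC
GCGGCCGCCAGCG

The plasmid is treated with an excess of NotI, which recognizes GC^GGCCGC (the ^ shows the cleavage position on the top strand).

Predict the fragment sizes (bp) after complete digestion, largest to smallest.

NotI sites (GCGGCCGC) start at positions 41, 141.
NotI cuts after base 2 of each site, so after positions 42, 142.
Circular molecule, 2 cuts → 2 fragments:
  43–142 → 100 bp
  143–153 then 1–42 → 11 + 42 = 53 bp
Sorted largest to smallest: 100, 53 bp.

100, 53 bp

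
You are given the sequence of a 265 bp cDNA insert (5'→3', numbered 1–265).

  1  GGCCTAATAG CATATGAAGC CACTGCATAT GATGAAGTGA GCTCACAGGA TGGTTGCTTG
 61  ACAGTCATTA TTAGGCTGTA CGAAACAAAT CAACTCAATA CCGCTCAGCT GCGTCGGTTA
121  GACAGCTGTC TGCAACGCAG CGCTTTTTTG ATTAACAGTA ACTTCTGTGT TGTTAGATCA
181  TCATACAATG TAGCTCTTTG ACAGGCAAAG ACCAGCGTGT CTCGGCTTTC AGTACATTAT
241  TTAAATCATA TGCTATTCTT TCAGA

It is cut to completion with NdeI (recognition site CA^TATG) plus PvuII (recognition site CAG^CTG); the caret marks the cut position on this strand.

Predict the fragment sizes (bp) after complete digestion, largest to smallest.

123, 81, 17, 17, 15, 12 bp

NdeI sites (CATATG) start at positions 11, 26, 247.
NdeI cuts after base 2 of each site, so after positions 12, 27, 248.
PvuII sites (CAGCTG) start at positions 106, 123.
PvuII cuts after base 3 of each site, so after positions 108, 125.
Combined cut positions: 12, 27, 108, 125, 248.
Linear molecule, 5 cuts → 6 fragments:
  1–12 → 12 bp
  13–27 → 15 bp
  28–108 → 81 bp
  109–125 → 17 bp
  126–248 → 123 bp
  249–265 → 17 bp
Sorted largest to smallest: 123, 81, 17, 17, 15, 12 bp.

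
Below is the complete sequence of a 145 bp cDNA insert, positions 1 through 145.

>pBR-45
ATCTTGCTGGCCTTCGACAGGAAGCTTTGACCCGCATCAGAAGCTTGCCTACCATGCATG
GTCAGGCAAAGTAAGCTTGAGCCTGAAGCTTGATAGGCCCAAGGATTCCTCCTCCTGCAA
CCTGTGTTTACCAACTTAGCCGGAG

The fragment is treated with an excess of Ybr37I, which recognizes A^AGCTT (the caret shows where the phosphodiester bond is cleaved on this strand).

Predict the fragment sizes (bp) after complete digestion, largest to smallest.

Ybr37I sites (AAGCTT) start at positions 22, 41, 73, 86.
Ybr37I cuts after the first base of each site, so after positions 22, 41, 73, 86.
Linear molecule, 4 cuts → 5 fragments:
  1–22 → 22 bp
  23–41 → 19 bp
  42–73 → 32 bp
  74–86 → 13 bp
  87–145 → 59 bp
Sorted largest to smallest: 59, 32, 22, 19, 13 bp.

59, 32, 22, 19, 13 bp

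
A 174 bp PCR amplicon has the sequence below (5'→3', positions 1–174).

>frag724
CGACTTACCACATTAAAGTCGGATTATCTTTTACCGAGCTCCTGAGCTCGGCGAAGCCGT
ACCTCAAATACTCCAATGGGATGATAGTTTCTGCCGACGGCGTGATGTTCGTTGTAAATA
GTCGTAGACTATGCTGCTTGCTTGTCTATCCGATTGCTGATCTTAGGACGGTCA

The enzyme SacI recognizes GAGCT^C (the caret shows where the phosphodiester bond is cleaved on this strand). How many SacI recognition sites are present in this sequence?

2

GAGCTC occurs starting at positions 36, 44.
SacI cuts at 2 sites.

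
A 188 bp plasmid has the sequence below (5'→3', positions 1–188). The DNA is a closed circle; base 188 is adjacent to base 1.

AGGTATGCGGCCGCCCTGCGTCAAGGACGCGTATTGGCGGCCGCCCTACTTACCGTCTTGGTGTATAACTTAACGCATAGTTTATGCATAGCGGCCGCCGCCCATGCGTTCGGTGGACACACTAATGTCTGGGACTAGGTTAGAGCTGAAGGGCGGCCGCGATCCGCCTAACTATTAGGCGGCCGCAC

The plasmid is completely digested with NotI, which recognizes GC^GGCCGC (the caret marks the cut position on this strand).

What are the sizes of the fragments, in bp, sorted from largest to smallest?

NotI sites (GCGGCCGC) start at positions 7, 37, 91, 153, 179.
NotI cuts after base 2 of each site, so after positions 8, 38, 92, 154, 180.
Circular molecule, 5 cuts → 5 fragments:
  9–38 → 30 bp
  39–92 → 54 bp
  93–154 → 62 bp
  155–180 → 26 bp
  181–188 then 1–8 → 8 + 8 = 16 bp
Sorted largest to smallest: 62, 54, 30, 26, 16 bp.

62, 54, 30, 26, 16 bp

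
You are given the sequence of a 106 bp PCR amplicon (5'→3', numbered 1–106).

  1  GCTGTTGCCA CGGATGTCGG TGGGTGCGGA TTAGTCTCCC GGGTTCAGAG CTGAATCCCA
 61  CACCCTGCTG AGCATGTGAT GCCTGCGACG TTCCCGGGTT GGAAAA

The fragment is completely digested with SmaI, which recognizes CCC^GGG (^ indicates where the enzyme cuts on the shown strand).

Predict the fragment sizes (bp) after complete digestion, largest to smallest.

55, 40, 11 bp

SmaI sites (CCCGGG) start at positions 38, 93.
SmaI cuts after base 3 of each site, so after positions 40, 95.
Linear molecule, 2 cuts → 3 fragments:
  1–40 → 40 bp
  41–95 → 55 bp
  96–106 → 11 bp
Sorted largest to smallest: 55, 40, 11 bp.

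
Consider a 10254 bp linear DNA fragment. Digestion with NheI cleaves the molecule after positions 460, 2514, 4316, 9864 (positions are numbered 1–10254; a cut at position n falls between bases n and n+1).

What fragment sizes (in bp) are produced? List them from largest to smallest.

5548, 2054, 1802, 460, 390 bp

Linear molecule, 4 cuts → 5 fragments:
  460 − 0 = 460 bp
  2514 − 460 = 2054 bp
  4316 − 2514 = 1802 bp
  9864 − 4316 = 5548 bp
  10254 − 9864 = 390 bp
Sorted largest to smallest: 5548, 2054, 1802, 460, 390 bp.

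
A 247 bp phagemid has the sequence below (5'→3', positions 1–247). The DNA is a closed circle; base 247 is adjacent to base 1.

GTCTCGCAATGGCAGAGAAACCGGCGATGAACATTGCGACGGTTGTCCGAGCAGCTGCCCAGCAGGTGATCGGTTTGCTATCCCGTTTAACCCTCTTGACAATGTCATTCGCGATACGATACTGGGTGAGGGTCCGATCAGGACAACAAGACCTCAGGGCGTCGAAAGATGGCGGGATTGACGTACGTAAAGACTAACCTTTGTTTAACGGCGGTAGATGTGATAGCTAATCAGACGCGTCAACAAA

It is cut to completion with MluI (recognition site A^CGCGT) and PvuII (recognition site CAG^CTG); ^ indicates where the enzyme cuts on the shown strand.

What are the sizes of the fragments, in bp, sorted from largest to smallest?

181, 66 bp

The MluI site (ACGCGT) starts at position 235.
MluI cuts after the first base of each site, so after position 235.
The PvuII site (CAGCTG) starts at position 52.
PvuII cuts after base 3 of each site, so after position 54.
Combined cut positions: 54, 235.
Circular molecule, 2 cuts → 2 fragments:
  55–235 → 181 bp
  236–247 then 1–54 → 12 + 54 = 66 bp
Sorted largest to smallest: 181, 66 bp.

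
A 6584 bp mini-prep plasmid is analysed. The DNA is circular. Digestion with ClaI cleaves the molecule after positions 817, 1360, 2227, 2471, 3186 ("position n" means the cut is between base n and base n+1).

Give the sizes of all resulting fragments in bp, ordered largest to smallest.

4215, 867, 715, 543, 244 bp

Circular molecule, 5 cuts → 5 fragments:
  1360 − 817 = 543 bp
  2227 − 1360 = 867 bp
  2471 − 2227 = 244 bp
  3186 − 2471 = 715 bp
  wrap: 6584 − 3186 + 817 = 4215 bp
Sorted largest to smallest: 4215, 867, 715, 543, 244 bp.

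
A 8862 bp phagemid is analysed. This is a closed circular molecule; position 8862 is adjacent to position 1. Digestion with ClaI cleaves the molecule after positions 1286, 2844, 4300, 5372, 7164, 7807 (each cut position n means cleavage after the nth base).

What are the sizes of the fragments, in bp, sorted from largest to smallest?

2341, 1792, 1558, 1456, 1072, 643 bp

Circular molecule, 6 cuts → 6 fragments:
  2844 − 1286 = 1558 bp
  4300 − 2844 = 1456 bp
  5372 − 4300 = 1072 bp
  7164 − 5372 = 1792 bp
  7807 − 7164 = 643 bp
  wrap: 8862 − 7807 + 1286 = 2341 bp
Sorted largest to smallest: 2341, 1792, 1558, 1456, 1072, 643 bp.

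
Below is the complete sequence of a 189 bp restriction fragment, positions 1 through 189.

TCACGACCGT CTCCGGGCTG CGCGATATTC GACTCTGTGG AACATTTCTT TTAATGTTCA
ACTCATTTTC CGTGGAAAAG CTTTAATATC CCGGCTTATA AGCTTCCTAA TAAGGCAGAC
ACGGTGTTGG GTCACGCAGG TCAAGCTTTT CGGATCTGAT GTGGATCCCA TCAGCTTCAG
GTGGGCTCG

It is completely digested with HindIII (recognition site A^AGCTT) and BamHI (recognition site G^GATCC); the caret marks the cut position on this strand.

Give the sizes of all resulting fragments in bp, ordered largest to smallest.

78, 43, 26, 22, 20 bp

HindIII sites (AAGCTT) start at positions 78, 100, 143.
HindIII cuts after the first base of each site, so after positions 78, 100, 143.
The BamHI site (GGATCC) starts at position 163.
BamHI cuts after the first base of each site, so after position 163.
Combined cut positions: 78, 100, 143, 163.
Linear molecule, 4 cuts → 5 fragments:
  1–78 → 78 bp
  79–100 → 22 bp
  101–143 → 43 bp
  144–163 → 20 bp
  164–189 → 26 bp
Sorted largest to smallest: 78, 43, 26, 22, 20 bp.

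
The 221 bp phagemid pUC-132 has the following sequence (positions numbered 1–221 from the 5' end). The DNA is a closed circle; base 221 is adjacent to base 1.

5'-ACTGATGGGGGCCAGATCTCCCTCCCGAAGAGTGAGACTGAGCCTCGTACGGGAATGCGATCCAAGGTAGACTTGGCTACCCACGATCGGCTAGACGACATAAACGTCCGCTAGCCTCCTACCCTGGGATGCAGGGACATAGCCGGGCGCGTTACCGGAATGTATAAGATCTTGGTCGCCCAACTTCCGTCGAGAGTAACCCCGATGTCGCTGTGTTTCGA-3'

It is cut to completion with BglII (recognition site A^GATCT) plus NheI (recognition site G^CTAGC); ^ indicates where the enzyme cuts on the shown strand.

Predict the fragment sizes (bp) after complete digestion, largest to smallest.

96, 68, 57 bp

BglII sites (AGATCT) start at positions 14, 167.
BglII cuts after the first base of each site, so after positions 14, 167.
The NheI site (GCTAGC) starts at position 110.
NheI cuts after the first base of each site, so after position 110.
Combined cut positions: 14, 110, 167.
Circular molecule, 3 cuts → 3 fragments:
  15–110 → 96 bp
  111–167 → 57 bp
  168–221 then 1–14 → 54 + 14 = 68 bp
Sorted largest to smallest: 96, 68, 57 bp.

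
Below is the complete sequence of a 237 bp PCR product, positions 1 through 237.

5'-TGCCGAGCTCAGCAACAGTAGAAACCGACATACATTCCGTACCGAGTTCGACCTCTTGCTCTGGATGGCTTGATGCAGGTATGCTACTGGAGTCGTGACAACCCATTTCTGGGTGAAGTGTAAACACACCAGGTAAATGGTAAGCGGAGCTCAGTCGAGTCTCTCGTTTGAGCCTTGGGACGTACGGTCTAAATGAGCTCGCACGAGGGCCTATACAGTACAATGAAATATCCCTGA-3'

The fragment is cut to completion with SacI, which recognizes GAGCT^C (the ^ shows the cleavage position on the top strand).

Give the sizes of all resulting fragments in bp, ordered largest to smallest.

SacI sites (GAGCTC) start at positions 5, 147, 195.
SacI cuts after base 5 of each site (before the last base), so after positions 9, 151, 199.
Linear molecule, 3 cuts → 4 fragments:
  1–9 → 9 bp
  10–151 → 142 bp
  152–199 → 48 bp
  200–237 → 38 bp
Sorted largest to smallest: 142, 48, 38, 9 bp.

142, 48, 38, 9 bp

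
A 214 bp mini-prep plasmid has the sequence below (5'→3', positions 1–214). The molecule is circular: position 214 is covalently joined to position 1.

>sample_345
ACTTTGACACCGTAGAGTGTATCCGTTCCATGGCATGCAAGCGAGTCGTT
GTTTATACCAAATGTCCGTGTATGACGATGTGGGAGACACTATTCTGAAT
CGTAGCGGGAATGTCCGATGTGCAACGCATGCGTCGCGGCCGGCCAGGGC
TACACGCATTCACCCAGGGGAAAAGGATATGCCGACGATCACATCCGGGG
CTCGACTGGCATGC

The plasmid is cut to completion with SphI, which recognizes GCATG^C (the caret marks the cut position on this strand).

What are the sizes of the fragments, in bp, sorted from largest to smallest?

94, 82, 38 bp

SphI sites (GCATGC) start at positions 33, 127, 209.
SphI cuts after base 5 of each site (before the last base), so after positions 37, 131, 213.
Circular molecule, 3 cuts → 3 fragments:
  38–131 → 94 bp
  132–213 → 82 bp
  214–214 then 1–37 → 1 + 37 = 38 bp
Sorted largest to smallest: 94, 82, 38 bp.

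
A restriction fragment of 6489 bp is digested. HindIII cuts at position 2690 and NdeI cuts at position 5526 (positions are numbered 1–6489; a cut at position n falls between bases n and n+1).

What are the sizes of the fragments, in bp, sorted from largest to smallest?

2836, 2690, 963 bp

Combined cut positions (sorted): 2690, 5526.
Linear molecule, 2 cuts → 3 fragments:
  2690 − 0 = 2690 bp
  5526 − 2690 = 2836 bp
  6489 − 5526 = 963 bp
Sorted largest to smallest: 2836, 2690, 963 bp.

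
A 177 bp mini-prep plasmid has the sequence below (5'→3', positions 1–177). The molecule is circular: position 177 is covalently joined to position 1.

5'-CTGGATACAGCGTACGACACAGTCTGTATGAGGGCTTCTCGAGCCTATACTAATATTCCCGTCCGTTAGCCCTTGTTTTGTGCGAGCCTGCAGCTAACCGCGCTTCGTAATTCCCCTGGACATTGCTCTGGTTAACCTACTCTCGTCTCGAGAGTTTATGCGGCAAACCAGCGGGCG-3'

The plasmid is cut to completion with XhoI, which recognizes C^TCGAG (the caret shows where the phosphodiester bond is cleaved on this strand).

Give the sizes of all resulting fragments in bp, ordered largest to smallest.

109, 68 bp

XhoI sites (CTCGAG) start at positions 38, 147.
XhoI cuts after the first base of each site, so after positions 38, 147.
Circular molecule, 2 cuts → 2 fragments:
  39–147 → 109 bp
  148–177 then 1–38 → 30 + 38 = 68 bp
Sorted largest to smallest: 109, 68 bp.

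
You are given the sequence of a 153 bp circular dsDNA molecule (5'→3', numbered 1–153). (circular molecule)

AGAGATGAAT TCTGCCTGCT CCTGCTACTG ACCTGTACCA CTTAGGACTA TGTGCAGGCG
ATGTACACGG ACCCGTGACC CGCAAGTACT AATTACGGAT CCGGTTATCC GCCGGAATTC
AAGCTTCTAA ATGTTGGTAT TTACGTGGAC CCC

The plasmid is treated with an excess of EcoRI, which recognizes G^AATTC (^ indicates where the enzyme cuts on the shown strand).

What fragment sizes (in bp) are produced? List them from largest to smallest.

108, 45 bp

EcoRI sites (GAATTC) start at positions 7, 115.
EcoRI cuts after the first base of each site, so after positions 7, 115.
Circular molecule, 2 cuts → 2 fragments:
  8–115 → 108 bp
  116–153 then 1–7 → 38 + 7 = 45 bp
Sorted largest to smallest: 108, 45 bp.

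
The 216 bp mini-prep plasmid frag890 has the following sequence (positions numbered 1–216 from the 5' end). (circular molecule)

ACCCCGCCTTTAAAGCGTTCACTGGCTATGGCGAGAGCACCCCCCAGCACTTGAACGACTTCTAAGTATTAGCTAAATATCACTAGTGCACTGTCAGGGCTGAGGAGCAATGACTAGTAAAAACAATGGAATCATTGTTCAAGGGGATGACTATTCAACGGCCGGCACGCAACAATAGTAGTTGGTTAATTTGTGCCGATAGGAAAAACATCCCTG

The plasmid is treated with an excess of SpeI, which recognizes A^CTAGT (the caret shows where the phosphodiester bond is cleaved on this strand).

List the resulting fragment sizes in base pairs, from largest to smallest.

185, 31 bp

SpeI sites (ACTAGT) start at positions 82, 113.
SpeI cuts after the first base of each site, so after positions 82, 113.
Circular molecule, 2 cuts → 2 fragments:
  83–113 → 31 bp
  114–216 then 1–82 → 103 + 82 = 185 bp
Sorted largest to smallest: 185, 31 bp.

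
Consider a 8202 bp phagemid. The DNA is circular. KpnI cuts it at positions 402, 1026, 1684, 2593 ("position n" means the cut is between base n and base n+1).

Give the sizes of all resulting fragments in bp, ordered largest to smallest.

Circular molecule, 4 cuts → 4 fragments:
  1026 − 402 = 624 bp
  1684 − 1026 = 658 bp
  2593 − 1684 = 909 bp
  wrap: 8202 − 2593 + 402 = 6011 bp
Sorted largest to smallest: 6011, 909, 658, 624 bp.

6011, 909, 658, 624 bp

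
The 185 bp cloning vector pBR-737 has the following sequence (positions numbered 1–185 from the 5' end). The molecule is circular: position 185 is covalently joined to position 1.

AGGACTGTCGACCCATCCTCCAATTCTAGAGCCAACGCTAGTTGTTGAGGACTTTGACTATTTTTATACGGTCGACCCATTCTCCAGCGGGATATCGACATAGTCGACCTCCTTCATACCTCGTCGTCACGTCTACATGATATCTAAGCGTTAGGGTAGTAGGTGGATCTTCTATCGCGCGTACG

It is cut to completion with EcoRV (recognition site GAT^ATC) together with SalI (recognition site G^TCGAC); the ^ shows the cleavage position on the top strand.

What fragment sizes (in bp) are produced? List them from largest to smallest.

64, 51, 38, 22, 10 bp

EcoRV sites (GATATC) start at positions 91, 139.
EcoRV cuts after base 3 of each site, so after positions 93, 141.
SalI sites (GTCGAC) start at positions 7, 71, 103.
SalI cuts after the first base of each site, so after positions 7, 71, 103.
Combined cut positions: 7, 71, 93, 103, 141.
Circular molecule, 5 cuts → 5 fragments:
  8–71 → 64 bp
  72–93 → 22 bp
  94–103 → 10 bp
  104–141 → 38 bp
  142–185 then 1–7 → 44 + 7 = 51 bp
Sorted largest to smallest: 64, 51, 38, 22, 10 bp.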